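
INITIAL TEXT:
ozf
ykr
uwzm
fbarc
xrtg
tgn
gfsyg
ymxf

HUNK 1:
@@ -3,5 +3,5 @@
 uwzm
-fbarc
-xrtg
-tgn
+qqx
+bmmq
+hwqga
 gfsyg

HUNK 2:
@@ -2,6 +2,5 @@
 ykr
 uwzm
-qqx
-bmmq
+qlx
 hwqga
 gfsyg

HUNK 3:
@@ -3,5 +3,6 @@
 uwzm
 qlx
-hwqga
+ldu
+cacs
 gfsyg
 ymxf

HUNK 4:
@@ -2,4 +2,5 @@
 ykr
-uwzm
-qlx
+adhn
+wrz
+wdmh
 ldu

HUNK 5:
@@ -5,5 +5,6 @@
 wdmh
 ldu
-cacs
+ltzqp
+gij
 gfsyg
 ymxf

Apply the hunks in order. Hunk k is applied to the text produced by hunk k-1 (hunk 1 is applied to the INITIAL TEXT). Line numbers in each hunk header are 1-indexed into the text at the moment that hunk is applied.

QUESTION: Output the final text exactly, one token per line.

Hunk 1: at line 3 remove [fbarc,xrtg,tgn] add [qqx,bmmq,hwqga] -> 8 lines: ozf ykr uwzm qqx bmmq hwqga gfsyg ymxf
Hunk 2: at line 2 remove [qqx,bmmq] add [qlx] -> 7 lines: ozf ykr uwzm qlx hwqga gfsyg ymxf
Hunk 3: at line 3 remove [hwqga] add [ldu,cacs] -> 8 lines: ozf ykr uwzm qlx ldu cacs gfsyg ymxf
Hunk 4: at line 2 remove [uwzm,qlx] add [adhn,wrz,wdmh] -> 9 lines: ozf ykr adhn wrz wdmh ldu cacs gfsyg ymxf
Hunk 5: at line 5 remove [cacs] add [ltzqp,gij] -> 10 lines: ozf ykr adhn wrz wdmh ldu ltzqp gij gfsyg ymxf

Answer: ozf
ykr
adhn
wrz
wdmh
ldu
ltzqp
gij
gfsyg
ymxf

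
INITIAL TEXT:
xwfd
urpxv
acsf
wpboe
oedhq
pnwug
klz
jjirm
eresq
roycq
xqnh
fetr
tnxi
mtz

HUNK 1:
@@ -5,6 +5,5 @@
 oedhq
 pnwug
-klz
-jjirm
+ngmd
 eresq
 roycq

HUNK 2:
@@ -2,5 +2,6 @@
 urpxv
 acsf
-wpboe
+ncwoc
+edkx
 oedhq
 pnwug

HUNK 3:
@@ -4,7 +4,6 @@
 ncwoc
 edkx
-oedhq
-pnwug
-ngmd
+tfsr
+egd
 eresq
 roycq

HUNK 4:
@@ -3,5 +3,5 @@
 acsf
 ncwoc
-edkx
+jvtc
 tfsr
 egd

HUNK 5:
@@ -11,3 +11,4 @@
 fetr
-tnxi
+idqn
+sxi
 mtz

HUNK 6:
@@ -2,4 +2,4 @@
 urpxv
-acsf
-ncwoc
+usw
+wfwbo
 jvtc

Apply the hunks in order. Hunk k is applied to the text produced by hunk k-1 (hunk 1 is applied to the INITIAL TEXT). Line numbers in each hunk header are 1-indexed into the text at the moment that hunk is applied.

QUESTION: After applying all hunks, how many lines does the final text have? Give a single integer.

Hunk 1: at line 5 remove [klz,jjirm] add [ngmd] -> 13 lines: xwfd urpxv acsf wpboe oedhq pnwug ngmd eresq roycq xqnh fetr tnxi mtz
Hunk 2: at line 2 remove [wpboe] add [ncwoc,edkx] -> 14 lines: xwfd urpxv acsf ncwoc edkx oedhq pnwug ngmd eresq roycq xqnh fetr tnxi mtz
Hunk 3: at line 4 remove [oedhq,pnwug,ngmd] add [tfsr,egd] -> 13 lines: xwfd urpxv acsf ncwoc edkx tfsr egd eresq roycq xqnh fetr tnxi mtz
Hunk 4: at line 3 remove [edkx] add [jvtc] -> 13 lines: xwfd urpxv acsf ncwoc jvtc tfsr egd eresq roycq xqnh fetr tnxi mtz
Hunk 5: at line 11 remove [tnxi] add [idqn,sxi] -> 14 lines: xwfd urpxv acsf ncwoc jvtc tfsr egd eresq roycq xqnh fetr idqn sxi mtz
Hunk 6: at line 2 remove [acsf,ncwoc] add [usw,wfwbo] -> 14 lines: xwfd urpxv usw wfwbo jvtc tfsr egd eresq roycq xqnh fetr idqn sxi mtz
Final line count: 14

Answer: 14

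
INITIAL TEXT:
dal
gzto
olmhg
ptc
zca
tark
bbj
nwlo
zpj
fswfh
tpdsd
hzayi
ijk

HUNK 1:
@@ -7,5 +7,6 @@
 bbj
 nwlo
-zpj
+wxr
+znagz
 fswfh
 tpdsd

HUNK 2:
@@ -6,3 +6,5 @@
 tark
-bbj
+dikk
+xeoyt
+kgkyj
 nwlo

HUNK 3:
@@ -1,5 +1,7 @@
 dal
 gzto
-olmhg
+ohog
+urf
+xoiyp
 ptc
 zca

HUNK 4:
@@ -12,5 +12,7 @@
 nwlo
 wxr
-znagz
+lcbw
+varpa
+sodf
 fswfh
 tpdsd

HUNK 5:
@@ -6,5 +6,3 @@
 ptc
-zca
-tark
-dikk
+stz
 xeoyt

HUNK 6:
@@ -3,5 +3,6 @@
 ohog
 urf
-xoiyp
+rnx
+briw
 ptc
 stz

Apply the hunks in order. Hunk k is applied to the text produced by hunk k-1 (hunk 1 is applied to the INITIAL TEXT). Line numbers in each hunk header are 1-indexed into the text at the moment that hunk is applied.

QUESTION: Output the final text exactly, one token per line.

Hunk 1: at line 7 remove [zpj] add [wxr,znagz] -> 14 lines: dal gzto olmhg ptc zca tark bbj nwlo wxr znagz fswfh tpdsd hzayi ijk
Hunk 2: at line 6 remove [bbj] add [dikk,xeoyt,kgkyj] -> 16 lines: dal gzto olmhg ptc zca tark dikk xeoyt kgkyj nwlo wxr znagz fswfh tpdsd hzayi ijk
Hunk 3: at line 1 remove [olmhg] add [ohog,urf,xoiyp] -> 18 lines: dal gzto ohog urf xoiyp ptc zca tark dikk xeoyt kgkyj nwlo wxr znagz fswfh tpdsd hzayi ijk
Hunk 4: at line 12 remove [znagz] add [lcbw,varpa,sodf] -> 20 lines: dal gzto ohog urf xoiyp ptc zca tark dikk xeoyt kgkyj nwlo wxr lcbw varpa sodf fswfh tpdsd hzayi ijk
Hunk 5: at line 6 remove [zca,tark,dikk] add [stz] -> 18 lines: dal gzto ohog urf xoiyp ptc stz xeoyt kgkyj nwlo wxr lcbw varpa sodf fswfh tpdsd hzayi ijk
Hunk 6: at line 3 remove [xoiyp] add [rnx,briw] -> 19 lines: dal gzto ohog urf rnx briw ptc stz xeoyt kgkyj nwlo wxr lcbw varpa sodf fswfh tpdsd hzayi ijk

Answer: dal
gzto
ohog
urf
rnx
briw
ptc
stz
xeoyt
kgkyj
nwlo
wxr
lcbw
varpa
sodf
fswfh
tpdsd
hzayi
ijk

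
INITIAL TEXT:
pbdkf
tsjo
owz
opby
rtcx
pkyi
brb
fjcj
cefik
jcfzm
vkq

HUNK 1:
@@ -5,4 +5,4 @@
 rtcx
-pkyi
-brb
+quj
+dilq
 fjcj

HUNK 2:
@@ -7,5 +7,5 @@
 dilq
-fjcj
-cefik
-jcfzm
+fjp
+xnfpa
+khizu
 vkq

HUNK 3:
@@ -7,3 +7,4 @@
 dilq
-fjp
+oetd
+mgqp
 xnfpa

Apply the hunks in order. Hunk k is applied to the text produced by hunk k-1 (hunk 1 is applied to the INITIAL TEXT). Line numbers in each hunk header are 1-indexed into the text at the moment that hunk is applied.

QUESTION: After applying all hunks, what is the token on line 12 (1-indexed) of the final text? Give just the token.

Answer: vkq

Derivation:
Hunk 1: at line 5 remove [pkyi,brb] add [quj,dilq] -> 11 lines: pbdkf tsjo owz opby rtcx quj dilq fjcj cefik jcfzm vkq
Hunk 2: at line 7 remove [fjcj,cefik,jcfzm] add [fjp,xnfpa,khizu] -> 11 lines: pbdkf tsjo owz opby rtcx quj dilq fjp xnfpa khizu vkq
Hunk 3: at line 7 remove [fjp] add [oetd,mgqp] -> 12 lines: pbdkf tsjo owz opby rtcx quj dilq oetd mgqp xnfpa khizu vkq
Final line 12: vkq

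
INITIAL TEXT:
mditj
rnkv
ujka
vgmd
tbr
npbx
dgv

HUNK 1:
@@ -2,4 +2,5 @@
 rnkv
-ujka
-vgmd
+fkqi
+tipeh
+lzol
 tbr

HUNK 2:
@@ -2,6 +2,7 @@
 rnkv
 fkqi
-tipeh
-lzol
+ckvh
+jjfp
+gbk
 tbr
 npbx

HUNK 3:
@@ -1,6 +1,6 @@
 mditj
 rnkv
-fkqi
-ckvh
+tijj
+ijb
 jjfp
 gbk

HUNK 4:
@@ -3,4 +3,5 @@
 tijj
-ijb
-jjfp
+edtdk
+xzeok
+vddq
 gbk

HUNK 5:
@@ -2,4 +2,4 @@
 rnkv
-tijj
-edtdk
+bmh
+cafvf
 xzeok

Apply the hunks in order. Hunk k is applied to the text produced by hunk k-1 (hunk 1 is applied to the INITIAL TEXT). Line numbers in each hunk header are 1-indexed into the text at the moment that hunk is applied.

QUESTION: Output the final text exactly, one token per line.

Hunk 1: at line 2 remove [ujka,vgmd] add [fkqi,tipeh,lzol] -> 8 lines: mditj rnkv fkqi tipeh lzol tbr npbx dgv
Hunk 2: at line 2 remove [tipeh,lzol] add [ckvh,jjfp,gbk] -> 9 lines: mditj rnkv fkqi ckvh jjfp gbk tbr npbx dgv
Hunk 3: at line 1 remove [fkqi,ckvh] add [tijj,ijb] -> 9 lines: mditj rnkv tijj ijb jjfp gbk tbr npbx dgv
Hunk 4: at line 3 remove [ijb,jjfp] add [edtdk,xzeok,vddq] -> 10 lines: mditj rnkv tijj edtdk xzeok vddq gbk tbr npbx dgv
Hunk 5: at line 2 remove [tijj,edtdk] add [bmh,cafvf] -> 10 lines: mditj rnkv bmh cafvf xzeok vddq gbk tbr npbx dgv

Answer: mditj
rnkv
bmh
cafvf
xzeok
vddq
gbk
tbr
npbx
dgv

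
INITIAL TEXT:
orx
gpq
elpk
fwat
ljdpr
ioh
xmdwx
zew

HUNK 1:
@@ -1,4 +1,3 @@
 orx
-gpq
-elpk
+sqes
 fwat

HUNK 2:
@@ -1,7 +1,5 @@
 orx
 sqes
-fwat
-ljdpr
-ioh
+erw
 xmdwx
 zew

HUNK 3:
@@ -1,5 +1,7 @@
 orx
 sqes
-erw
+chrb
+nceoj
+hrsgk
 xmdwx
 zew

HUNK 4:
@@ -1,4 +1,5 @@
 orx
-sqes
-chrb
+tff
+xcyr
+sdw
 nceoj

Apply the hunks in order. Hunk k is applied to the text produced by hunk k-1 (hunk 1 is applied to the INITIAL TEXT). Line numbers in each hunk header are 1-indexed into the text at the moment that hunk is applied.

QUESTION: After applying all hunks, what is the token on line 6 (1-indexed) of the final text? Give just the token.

Answer: hrsgk

Derivation:
Hunk 1: at line 1 remove [gpq,elpk] add [sqes] -> 7 lines: orx sqes fwat ljdpr ioh xmdwx zew
Hunk 2: at line 1 remove [fwat,ljdpr,ioh] add [erw] -> 5 lines: orx sqes erw xmdwx zew
Hunk 3: at line 1 remove [erw] add [chrb,nceoj,hrsgk] -> 7 lines: orx sqes chrb nceoj hrsgk xmdwx zew
Hunk 4: at line 1 remove [sqes,chrb] add [tff,xcyr,sdw] -> 8 lines: orx tff xcyr sdw nceoj hrsgk xmdwx zew
Final line 6: hrsgk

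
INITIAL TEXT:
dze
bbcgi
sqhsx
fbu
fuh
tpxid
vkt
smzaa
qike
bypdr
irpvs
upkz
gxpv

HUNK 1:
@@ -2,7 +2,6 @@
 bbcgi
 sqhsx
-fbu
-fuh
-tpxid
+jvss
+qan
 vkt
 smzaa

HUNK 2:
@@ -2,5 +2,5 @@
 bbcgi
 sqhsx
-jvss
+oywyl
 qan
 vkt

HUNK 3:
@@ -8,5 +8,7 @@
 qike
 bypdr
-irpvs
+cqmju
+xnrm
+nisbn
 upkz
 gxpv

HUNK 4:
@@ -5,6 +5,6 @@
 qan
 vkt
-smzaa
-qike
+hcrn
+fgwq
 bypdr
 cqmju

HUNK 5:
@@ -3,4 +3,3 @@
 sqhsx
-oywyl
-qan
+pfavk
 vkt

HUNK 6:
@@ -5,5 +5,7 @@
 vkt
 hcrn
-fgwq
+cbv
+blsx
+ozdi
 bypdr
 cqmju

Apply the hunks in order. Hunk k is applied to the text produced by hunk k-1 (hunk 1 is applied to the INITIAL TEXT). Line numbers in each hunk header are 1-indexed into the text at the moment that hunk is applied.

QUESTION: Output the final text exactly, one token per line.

Hunk 1: at line 2 remove [fbu,fuh,tpxid] add [jvss,qan] -> 12 lines: dze bbcgi sqhsx jvss qan vkt smzaa qike bypdr irpvs upkz gxpv
Hunk 2: at line 2 remove [jvss] add [oywyl] -> 12 lines: dze bbcgi sqhsx oywyl qan vkt smzaa qike bypdr irpvs upkz gxpv
Hunk 3: at line 8 remove [irpvs] add [cqmju,xnrm,nisbn] -> 14 lines: dze bbcgi sqhsx oywyl qan vkt smzaa qike bypdr cqmju xnrm nisbn upkz gxpv
Hunk 4: at line 5 remove [smzaa,qike] add [hcrn,fgwq] -> 14 lines: dze bbcgi sqhsx oywyl qan vkt hcrn fgwq bypdr cqmju xnrm nisbn upkz gxpv
Hunk 5: at line 3 remove [oywyl,qan] add [pfavk] -> 13 lines: dze bbcgi sqhsx pfavk vkt hcrn fgwq bypdr cqmju xnrm nisbn upkz gxpv
Hunk 6: at line 5 remove [fgwq] add [cbv,blsx,ozdi] -> 15 lines: dze bbcgi sqhsx pfavk vkt hcrn cbv blsx ozdi bypdr cqmju xnrm nisbn upkz gxpv

Answer: dze
bbcgi
sqhsx
pfavk
vkt
hcrn
cbv
blsx
ozdi
bypdr
cqmju
xnrm
nisbn
upkz
gxpv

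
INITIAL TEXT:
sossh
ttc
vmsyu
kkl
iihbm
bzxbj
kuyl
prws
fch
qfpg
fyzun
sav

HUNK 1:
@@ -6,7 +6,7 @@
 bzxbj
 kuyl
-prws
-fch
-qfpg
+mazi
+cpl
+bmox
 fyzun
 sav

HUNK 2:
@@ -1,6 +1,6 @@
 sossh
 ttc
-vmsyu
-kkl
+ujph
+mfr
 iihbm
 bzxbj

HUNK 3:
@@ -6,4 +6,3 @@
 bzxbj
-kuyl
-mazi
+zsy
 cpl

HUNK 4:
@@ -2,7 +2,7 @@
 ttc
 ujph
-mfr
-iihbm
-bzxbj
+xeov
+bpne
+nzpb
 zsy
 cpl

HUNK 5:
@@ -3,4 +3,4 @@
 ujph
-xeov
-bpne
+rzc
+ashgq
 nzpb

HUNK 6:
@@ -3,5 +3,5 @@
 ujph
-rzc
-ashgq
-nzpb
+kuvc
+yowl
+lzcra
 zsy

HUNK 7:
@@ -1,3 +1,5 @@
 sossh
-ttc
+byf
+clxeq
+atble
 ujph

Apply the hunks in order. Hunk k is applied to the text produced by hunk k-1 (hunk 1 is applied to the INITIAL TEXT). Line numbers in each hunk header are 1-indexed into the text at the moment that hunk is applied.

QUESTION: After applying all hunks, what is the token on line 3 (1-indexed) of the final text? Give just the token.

Hunk 1: at line 6 remove [prws,fch,qfpg] add [mazi,cpl,bmox] -> 12 lines: sossh ttc vmsyu kkl iihbm bzxbj kuyl mazi cpl bmox fyzun sav
Hunk 2: at line 1 remove [vmsyu,kkl] add [ujph,mfr] -> 12 lines: sossh ttc ujph mfr iihbm bzxbj kuyl mazi cpl bmox fyzun sav
Hunk 3: at line 6 remove [kuyl,mazi] add [zsy] -> 11 lines: sossh ttc ujph mfr iihbm bzxbj zsy cpl bmox fyzun sav
Hunk 4: at line 2 remove [mfr,iihbm,bzxbj] add [xeov,bpne,nzpb] -> 11 lines: sossh ttc ujph xeov bpne nzpb zsy cpl bmox fyzun sav
Hunk 5: at line 3 remove [xeov,bpne] add [rzc,ashgq] -> 11 lines: sossh ttc ujph rzc ashgq nzpb zsy cpl bmox fyzun sav
Hunk 6: at line 3 remove [rzc,ashgq,nzpb] add [kuvc,yowl,lzcra] -> 11 lines: sossh ttc ujph kuvc yowl lzcra zsy cpl bmox fyzun sav
Hunk 7: at line 1 remove [ttc] add [byf,clxeq,atble] -> 13 lines: sossh byf clxeq atble ujph kuvc yowl lzcra zsy cpl bmox fyzun sav
Final line 3: clxeq

Answer: clxeq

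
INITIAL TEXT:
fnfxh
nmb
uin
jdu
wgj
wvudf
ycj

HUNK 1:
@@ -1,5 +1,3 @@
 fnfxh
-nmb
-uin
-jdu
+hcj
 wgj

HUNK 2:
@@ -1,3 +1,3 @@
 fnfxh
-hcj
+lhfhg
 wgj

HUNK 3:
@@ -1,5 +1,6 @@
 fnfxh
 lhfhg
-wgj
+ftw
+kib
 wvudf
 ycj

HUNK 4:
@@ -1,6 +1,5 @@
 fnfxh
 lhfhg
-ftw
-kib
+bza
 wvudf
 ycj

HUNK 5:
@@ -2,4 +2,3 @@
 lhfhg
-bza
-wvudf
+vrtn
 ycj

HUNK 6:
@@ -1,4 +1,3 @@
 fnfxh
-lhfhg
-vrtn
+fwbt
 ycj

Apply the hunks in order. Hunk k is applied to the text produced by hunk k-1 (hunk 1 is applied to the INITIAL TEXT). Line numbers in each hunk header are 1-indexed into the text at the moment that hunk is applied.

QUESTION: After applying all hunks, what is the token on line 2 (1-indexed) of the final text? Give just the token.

Answer: fwbt

Derivation:
Hunk 1: at line 1 remove [nmb,uin,jdu] add [hcj] -> 5 lines: fnfxh hcj wgj wvudf ycj
Hunk 2: at line 1 remove [hcj] add [lhfhg] -> 5 lines: fnfxh lhfhg wgj wvudf ycj
Hunk 3: at line 1 remove [wgj] add [ftw,kib] -> 6 lines: fnfxh lhfhg ftw kib wvudf ycj
Hunk 4: at line 1 remove [ftw,kib] add [bza] -> 5 lines: fnfxh lhfhg bza wvudf ycj
Hunk 5: at line 2 remove [bza,wvudf] add [vrtn] -> 4 lines: fnfxh lhfhg vrtn ycj
Hunk 6: at line 1 remove [lhfhg,vrtn] add [fwbt] -> 3 lines: fnfxh fwbt ycj
Final line 2: fwbt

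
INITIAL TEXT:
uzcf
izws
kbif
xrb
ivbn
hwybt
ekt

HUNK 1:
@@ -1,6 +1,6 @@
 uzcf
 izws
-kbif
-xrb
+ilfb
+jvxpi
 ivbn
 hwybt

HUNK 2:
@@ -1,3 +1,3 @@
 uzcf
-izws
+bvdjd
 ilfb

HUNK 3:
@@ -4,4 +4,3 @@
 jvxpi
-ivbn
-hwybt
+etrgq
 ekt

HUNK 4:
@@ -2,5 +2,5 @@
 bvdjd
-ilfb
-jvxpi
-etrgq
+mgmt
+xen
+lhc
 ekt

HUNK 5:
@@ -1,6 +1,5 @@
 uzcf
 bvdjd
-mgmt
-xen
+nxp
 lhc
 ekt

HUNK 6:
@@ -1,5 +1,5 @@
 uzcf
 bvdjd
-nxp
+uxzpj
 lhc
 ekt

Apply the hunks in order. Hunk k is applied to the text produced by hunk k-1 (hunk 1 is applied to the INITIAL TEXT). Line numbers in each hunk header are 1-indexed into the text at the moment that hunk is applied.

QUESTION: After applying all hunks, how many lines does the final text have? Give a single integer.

Answer: 5

Derivation:
Hunk 1: at line 1 remove [kbif,xrb] add [ilfb,jvxpi] -> 7 lines: uzcf izws ilfb jvxpi ivbn hwybt ekt
Hunk 2: at line 1 remove [izws] add [bvdjd] -> 7 lines: uzcf bvdjd ilfb jvxpi ivbn hwybt ekt
Hunk 3: at line 4 remove [ivbn,hwybt] add [etrgq] -> 6 lines: uzcf bvdjd ilfb jvxpi etrgq ekt
Hunk 4: at line 2 remove [ilfb,jvxpi,etrgq] add [mgmt,xen,lhc] -> 6 lines: uzcf bvdjd mgmt xen lhc ekt
Hunk 5: at line 1 remove [mgmt,xen] add [nxp] -> 5 lines: uzcf bvdjd nxp lhc ekt
Hunk 6: at line 1 remove [nxp] add [uxzpj] -> 5 lines: uzcf bvdjd uxzpj lhc ekt
Final line count: 5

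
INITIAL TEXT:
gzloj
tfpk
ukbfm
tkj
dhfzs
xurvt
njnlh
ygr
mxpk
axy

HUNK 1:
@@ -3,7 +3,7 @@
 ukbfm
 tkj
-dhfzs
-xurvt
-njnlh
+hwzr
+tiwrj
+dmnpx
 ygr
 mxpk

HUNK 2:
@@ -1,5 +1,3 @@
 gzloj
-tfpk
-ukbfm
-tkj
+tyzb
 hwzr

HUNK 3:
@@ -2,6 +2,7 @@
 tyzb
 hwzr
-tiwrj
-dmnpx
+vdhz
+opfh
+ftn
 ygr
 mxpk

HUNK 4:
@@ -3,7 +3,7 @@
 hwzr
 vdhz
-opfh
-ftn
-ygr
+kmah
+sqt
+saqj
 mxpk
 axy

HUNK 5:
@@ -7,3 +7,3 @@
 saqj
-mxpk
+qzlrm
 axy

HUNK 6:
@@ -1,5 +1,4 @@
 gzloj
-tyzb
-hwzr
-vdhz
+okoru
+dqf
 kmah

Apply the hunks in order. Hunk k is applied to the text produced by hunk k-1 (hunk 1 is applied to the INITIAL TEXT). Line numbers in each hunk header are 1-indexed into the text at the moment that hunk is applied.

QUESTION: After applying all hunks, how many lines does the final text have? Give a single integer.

Answer: 8

Derivation:
Hunk 1: at line 3 remove [dhfzs,xurvt,njnlh] add [hwzr,tiwrj,dmnpx] -> 10 lines: gzloj tfpk ukbfm tkj hwzr tiwrj dmnpx ygr mxpk axy
Hunk 2: at line 1 remove [tfpk,ukbfm,tkj] add [tyzb] -> 8 lines: gzloj tyzb hwzr tiwrj dmnpx ygr mxpk axy
Hunk 3: at line 2 remove [tiwrj,dmnpx] add [vdhz,opfh,ftn] -> 9 lines: gzloj tyzb hwzr vdhz opfh ftn ygr mxpk axy
Hunk 4: at line 3 remove [opfh,ftn,ygr] add [kmah,sqt,saqj] -> 9 lines: gzloj tyzb hwzr vdhz kmah sqt saqj mxpk axy
Hunk 5: at line 7 remove [mxpk] add [qzlrm] -> 9 lines: gzloj tyzb hwzr vdhz kmah sqt saqj qzlrm axy
Hunk 6: at line 1 remove [tyzb,hwzr,vdhz] add [okoru,dqf] -> 8 lines: gzloj okoru dqf kmah sqt saqj qzlrm axy
Final line count: 8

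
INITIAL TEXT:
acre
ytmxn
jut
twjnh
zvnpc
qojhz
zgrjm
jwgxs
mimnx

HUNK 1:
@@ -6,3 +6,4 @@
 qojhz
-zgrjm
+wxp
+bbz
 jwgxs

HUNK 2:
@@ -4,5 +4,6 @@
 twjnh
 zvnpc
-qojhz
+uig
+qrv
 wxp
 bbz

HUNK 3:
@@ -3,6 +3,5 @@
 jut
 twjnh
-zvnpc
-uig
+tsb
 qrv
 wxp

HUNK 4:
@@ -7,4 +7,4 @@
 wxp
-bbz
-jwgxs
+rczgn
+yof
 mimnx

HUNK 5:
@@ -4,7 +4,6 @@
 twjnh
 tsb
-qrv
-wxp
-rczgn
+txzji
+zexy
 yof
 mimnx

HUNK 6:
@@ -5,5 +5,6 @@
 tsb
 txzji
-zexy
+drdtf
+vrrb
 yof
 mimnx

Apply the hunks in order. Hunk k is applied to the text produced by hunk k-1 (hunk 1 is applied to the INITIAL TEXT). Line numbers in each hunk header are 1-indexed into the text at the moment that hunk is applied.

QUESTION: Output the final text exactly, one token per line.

Answer: acre
ytmxn
jut
twjnh
tsb
txzji
drdtf
vrrb
yof
mimnx

Derivation:
Hunk 1: at line 6 remove [zgrjm] add [wxp,bbz] -> 10 lines: acre ytmxn jut twjnh zvnpc qojhz wxp bbz jwgxs mimnx
Hunk 2: at line 4 remove [qojhz] add [uig,qrv] -> 11 lines: acre ytmxn jut twjnh zvnpc uig qrv wxp bbz jwgxs mimnx
Hunk 3: at line 3 remove [zvnpc,uig] add [tsb] -> 10 lines: acre ytmxn jut twjnh tsb qrv wxp bbz jwgxs mimnx
Hunk 4: at line 7 remove [bbz,jwgxs] add [rczgn,yof] -> 10 lines: acre ytmxn jut twjnh tsb qrv wxp rczgn yof mimnx
Hunk 5: at line 4 remove [qrv,wxp,rczgn] add [txzji,zexy] -> 9 lines: acre ytmxn jut twjnh tsb txzji zexy yof mimnx
Hunk 6: at line 5 remove [zexy] add [drdtf,vrrb] -> 10 lines: acre ytmxn jut twjnh tsb txzji drdtf vrrb yof mimnx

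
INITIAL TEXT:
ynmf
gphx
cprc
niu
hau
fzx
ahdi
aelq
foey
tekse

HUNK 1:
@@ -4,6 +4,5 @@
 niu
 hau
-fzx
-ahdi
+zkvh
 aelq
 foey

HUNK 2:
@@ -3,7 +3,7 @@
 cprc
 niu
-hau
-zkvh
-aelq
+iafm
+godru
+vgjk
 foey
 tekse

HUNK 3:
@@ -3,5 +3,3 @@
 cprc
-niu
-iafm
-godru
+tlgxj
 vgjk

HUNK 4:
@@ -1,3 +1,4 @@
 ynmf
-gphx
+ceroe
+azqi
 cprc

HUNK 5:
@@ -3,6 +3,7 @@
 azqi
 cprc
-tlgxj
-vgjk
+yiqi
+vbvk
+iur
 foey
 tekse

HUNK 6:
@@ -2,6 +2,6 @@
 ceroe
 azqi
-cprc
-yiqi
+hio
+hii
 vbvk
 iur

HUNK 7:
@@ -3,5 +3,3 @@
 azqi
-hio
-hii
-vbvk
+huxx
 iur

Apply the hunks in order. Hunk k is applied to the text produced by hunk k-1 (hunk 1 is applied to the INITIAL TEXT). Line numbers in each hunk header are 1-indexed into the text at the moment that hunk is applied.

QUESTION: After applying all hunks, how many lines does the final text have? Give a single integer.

Hunk 1: at line 4 remove [fzx,ahdi] add [zkvh] -> 9 lines: ynmf gphx cprc niu hau zkvh aelq foey tekse
Hunk 2: at line 3 remove [hau,zkvh,aelq] add [iafm,godru,vgjk] -> 9 lines: ynmf gphx cprc niu iafm godru vgjk foey tekse
Hunk 3: at line 3 remove [niu,iafm,godru] add [tlgxj] -> 7 lines: ynmf gphx cprc tlgxj vgjk foey tekse
Hunk 4: at line 1 remove [gphx] add [ceroe,azqi] -> 8 lines: ynmf ceroe azqi cprc tlgxj vgjk foey tekse
Hunk 5: at line 3 remove [tlgxj,vgjk] add [yiqi,vbvk,iur] -> 9 lines: ynmf ceroe azqi cprc yiqi vbvk iur foey tekse
Hunk 6: at line 2 remove [cprc,yiqi] add [hio,hii] -> 9 lines: ynmf ceroe azqi hio hii vbvk iur foey tekse
Hunk 7: at line 3 remove [hio,hii,vbvk] add [huxx] -> 7 lines: ynmf ceroe azqi huxx iur foey tekse
Final line count: 7

Answer: 7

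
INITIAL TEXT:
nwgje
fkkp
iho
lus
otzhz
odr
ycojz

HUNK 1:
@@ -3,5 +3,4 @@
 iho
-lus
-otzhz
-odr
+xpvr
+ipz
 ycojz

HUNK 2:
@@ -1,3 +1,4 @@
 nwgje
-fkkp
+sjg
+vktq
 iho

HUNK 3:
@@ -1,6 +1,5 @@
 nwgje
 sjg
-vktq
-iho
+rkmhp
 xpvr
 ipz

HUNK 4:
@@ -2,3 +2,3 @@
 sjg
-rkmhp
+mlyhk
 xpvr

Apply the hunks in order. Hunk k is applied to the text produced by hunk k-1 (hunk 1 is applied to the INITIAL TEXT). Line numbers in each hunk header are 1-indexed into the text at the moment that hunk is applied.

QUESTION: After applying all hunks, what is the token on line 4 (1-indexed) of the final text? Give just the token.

Hunk 1: at line 3 remove [lus,otzhz,odr] add [xpvr,ipz] -> 6 lines: nwgje fkkp iho xpvr ipz ycojz
Hunk 2: at line 1 remove [fkkp] add [sjg,vktq] -> 7 lines: nwgje sjg vktq iho xpvr ipz ycojz
Hunk 3: at line 1 remove [vktq,iho] add [rkmhp] -> 6 lines: nwgje sjg rkmhp xpvr ipz ycojz
Hunk 4: at line 2 remove [rkmhp] add [mlyhk] -> 6 lines: nwgje sjg mlyhk xpvr ipz ycojz
Final line 4: xpvr

Answer: xpvr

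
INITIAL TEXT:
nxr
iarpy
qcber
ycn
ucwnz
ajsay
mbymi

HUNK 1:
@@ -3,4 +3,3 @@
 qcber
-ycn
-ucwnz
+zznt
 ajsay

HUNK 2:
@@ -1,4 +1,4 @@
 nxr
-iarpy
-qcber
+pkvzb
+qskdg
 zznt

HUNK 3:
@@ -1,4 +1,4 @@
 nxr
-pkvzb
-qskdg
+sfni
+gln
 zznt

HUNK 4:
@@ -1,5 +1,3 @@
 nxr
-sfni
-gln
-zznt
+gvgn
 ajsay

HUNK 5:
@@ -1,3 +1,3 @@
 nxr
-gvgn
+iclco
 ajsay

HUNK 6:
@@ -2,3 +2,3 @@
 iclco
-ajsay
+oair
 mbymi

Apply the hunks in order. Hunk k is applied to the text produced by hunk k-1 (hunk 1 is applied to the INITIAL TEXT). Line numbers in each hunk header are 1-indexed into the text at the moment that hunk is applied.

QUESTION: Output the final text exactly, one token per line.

Hunk 1: at line 3 remove [ycn,ucwnz] add [zznt] -> 6 lines: nxr iarpy qcber zznt ajsay mbymi
Hunk 2: at line 1 remove [iarpy,qcber] add [pkvzb,qskdg] -> 6 lines: nxr pkvzb qskdg zznt ajsay mbymi
Hunk 3: at line 1 remove [pkvzb,qskdg] add [sfni,gln] -> 6 lines: nxr sfni gln zznt ajsay mbymi
Hunk 4: at line 1 remove [sfni,gln,zznt] add [gvgn] -> 4 lines: nxr gvgn ajsay mbymi
Hunk 5: at line 1 remove [gvgn] add [iclco] -> 4 lines: nxr iclco ajsay mbymi
Hunk 6: at line 2 remove [ajsay] add [oair] -> 4 lines: nxr iclco oair mbymi

Answer: nxr
iclco
oair
mbymi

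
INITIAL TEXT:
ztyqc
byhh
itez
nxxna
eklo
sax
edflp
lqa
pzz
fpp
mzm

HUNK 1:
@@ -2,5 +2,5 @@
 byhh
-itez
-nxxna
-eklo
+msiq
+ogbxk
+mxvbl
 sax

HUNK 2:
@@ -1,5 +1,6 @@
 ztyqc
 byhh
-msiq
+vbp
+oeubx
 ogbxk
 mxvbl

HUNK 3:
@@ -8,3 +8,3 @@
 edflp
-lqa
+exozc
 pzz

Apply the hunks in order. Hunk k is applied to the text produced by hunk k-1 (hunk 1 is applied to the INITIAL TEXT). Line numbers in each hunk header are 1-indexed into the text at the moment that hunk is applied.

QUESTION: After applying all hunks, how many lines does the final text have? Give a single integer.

Answer: 12

Derivation:
Hunk 1: at line 2 remove [itez,nxxna,eklo] add [msiq,ogbxk,mxvbl] -> 11 lines: ztyqc byhh msiq ogbxk mxvbl sax edflp lqa pzz fpp mzm
Hunk 2: at line 1 remove [msiq] add [vbp,oeubx] -> 12 lines: ztyqc byhh vbp oeubx ogbxk mxvbl sax edflp lqa pzz fpp mzm
Hunk 3: at line 8 remove [lqa] add [exozc] -> 12 lines: ztyqc byhh vbp oeubx ogbxk mxvbl sax edflp exozc pzz fpp mzm
Final line count: 12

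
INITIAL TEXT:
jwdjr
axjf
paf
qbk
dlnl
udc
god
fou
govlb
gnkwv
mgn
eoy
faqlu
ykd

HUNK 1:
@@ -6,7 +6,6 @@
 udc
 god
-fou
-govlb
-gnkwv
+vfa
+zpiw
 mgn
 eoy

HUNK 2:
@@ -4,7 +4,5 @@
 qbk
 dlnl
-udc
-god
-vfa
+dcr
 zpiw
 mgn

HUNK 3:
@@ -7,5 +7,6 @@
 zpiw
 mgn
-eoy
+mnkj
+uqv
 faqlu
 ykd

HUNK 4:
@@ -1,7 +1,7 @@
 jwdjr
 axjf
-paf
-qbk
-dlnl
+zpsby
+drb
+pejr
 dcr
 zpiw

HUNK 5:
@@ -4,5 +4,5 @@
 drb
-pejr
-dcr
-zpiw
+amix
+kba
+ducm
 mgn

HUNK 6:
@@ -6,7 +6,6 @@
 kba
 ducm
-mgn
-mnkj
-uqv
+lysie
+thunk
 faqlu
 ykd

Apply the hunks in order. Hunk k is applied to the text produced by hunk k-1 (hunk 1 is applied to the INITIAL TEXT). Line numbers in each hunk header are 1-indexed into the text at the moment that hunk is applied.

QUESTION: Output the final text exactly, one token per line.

Hunk 1: at line 6 remove [fou,govlb,gnkwv] add [vfa,zpiw] -> 13 lines: jwdjr axjf paf qbk dlnl udc god vfa zpiw mgn eoy faqlu ykd
Hunk 2: at line 4 remove [udc,god,vfa] add [dcr] -> 11 lines: jwdjr axjf paf qbk dlnl dcr zpiw mgn eoy faqlu ykd
Hunk 3: at line 7 remove [eoy] add [mnkj,uqv] -> 12 lines: jwdjr axjf paf qbk dlnl dcr zpiw mgn mnkj uqv faqlu ykd
Hunk 4: at line 1 remove [paf,qbk,dlnl] add [zpsby,drb,pejr] -> 12 lines: jwdjr axjf zpsby drb pejr dcr zpiw mgn mnkj uqv faqlu ykd
Hunk 5: at line 4 remove [pejr,dcr,zpiw] add [amix,kba,ducm] -> 12 lines: jwdjr axjf zpsby drb amix kba ducm mgn mnkj uqv faqlu ykd
Hunk 6: at line 6 remove [mgn,mnkj,uqv] add [lysie,thunk] -> 11 lines: jwdjr axjf zpsby drb amix kba ducm lysie thunk faqlu ykd

Answer: jwdjr
axjf
zpsby
drb
amix
kba
ducm
lysie
thunk
faqlu
ykd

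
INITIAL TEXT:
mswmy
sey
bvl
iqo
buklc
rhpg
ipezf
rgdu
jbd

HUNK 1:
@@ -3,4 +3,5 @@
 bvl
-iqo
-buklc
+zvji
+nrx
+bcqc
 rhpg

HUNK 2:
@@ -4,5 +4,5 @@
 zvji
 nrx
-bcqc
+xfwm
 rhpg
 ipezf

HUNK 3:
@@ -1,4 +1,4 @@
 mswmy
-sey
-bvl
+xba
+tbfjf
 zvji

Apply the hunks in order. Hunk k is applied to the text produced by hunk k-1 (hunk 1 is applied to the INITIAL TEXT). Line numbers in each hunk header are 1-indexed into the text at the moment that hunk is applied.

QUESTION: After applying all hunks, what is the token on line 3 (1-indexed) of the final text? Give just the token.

Answer: tbfjf

Derivation:
Hunk 1: at line 3 remove [iqo,buklc] add [zvji,nrx,bcqc] -> 10 lines: mswmy sey bvl zvji nrx bcqc rhpg ipezf rgdu jbd
Hunk 2: at line 4 remove [bcqc] add [xfwm] -> 10 lines: mswmy sey bvl zvji nrx xfwm rhpg ipezf rgdu jbd
Hunk 3: at line 1 remove [sey,bvl] add [xba,tbfjf] -> 10 lines: mswmy xba tbfjf zvji nrx xfwm rhpg ipezf rgdu jbd
Final line 3: tbfjf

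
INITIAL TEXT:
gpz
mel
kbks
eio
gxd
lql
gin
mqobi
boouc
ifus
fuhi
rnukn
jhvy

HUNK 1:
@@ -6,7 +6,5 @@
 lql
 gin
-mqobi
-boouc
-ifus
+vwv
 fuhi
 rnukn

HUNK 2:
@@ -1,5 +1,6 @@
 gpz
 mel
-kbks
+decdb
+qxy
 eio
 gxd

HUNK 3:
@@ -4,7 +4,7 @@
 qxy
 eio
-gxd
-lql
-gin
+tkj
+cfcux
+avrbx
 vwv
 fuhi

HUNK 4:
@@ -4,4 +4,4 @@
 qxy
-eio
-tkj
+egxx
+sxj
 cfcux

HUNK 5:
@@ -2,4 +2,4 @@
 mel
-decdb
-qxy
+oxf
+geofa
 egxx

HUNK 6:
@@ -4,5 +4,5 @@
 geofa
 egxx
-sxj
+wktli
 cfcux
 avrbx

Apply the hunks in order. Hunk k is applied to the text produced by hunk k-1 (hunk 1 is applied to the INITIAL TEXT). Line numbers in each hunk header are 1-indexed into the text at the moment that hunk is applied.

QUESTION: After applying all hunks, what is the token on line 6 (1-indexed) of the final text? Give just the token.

Answer: wktli

Derivation:
Hunk 1: at line 6 remove [mqobi,boouc,ifus] add [vwv] -> 11 lines: gpz mel kbks eio gxd lql gin vwv fuhi rnukn jhvy
Hunk 2: at line 1 remove [kbks] add [decdb,qxy] -> 12 lines: gpz mel decdb qxy eio gxd lql gin vwv fuhi rnukn jhvy
Hunk 3: at line 4 remove [gxd,lql,gin] add [tkj,cfcux,avrbx] -> 12 lines: gpz mel decdb qxy eio tkj cfcux avrbx vwv fuhi rnukn jhvy
Hunk 4: at line 4 remove [eio,tkj] add [egxx,sxj] -> 12 lines: gpz mel decdb qxy egxx sxj cfcux avrbx vwv fuhi rnukn jhvy
Hunk 5: at line 2 remove [decdb,qxy] add [oxf,geofa] -> 12 lines: gpz mel oxf geofa egxx sxj cfcux avrbx vwv fuhi rnukn jhvy
Hunk 6: at line 4 remove [sxj] add [wktli] -> 12 lines: gpz mel oxf geofa egxx wktli cfcux avrbx vwv fuhi rnukn jhvy
Final line 6: wktli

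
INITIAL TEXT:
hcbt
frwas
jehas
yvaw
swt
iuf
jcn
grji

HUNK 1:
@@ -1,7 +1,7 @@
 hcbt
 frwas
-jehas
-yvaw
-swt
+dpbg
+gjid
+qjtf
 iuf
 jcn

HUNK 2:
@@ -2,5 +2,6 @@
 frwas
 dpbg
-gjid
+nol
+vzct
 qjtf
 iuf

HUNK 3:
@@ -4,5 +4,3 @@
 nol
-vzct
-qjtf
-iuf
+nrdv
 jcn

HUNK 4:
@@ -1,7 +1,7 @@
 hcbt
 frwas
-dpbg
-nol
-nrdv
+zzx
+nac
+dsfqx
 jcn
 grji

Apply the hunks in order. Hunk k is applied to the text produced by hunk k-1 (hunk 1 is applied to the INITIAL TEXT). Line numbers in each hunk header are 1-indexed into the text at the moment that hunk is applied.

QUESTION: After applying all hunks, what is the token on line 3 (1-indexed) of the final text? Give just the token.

Answer: zzx

Derivation:
Hunk 1: at line 1 remove [jehas,yvaw,swt] add [dpbg,gjid,qjtf] -> 8 lines: hcbt frwas dpbg gjid qjtf iuf jcn grji
Hunk 2: at line 2 remove [gjid] add [nol,vzct] -> 9 lines: hcbt frwas dpbg nol vzct qjtf iuf jcn grji
Hunk 3: at line 4 remove [vzct,qjtf,iuf] add [nrdv] -> 7 lines: hcbt frwas dpbg nol nrdv jcn grji
Hunk 4: at line 1 remove [dpbg,nol,nrdv] add [zzx,nac,dsfqx] -> 7 lines: hcbt frwas zzx nac dsfqx jcn grji
Final line 3: zzx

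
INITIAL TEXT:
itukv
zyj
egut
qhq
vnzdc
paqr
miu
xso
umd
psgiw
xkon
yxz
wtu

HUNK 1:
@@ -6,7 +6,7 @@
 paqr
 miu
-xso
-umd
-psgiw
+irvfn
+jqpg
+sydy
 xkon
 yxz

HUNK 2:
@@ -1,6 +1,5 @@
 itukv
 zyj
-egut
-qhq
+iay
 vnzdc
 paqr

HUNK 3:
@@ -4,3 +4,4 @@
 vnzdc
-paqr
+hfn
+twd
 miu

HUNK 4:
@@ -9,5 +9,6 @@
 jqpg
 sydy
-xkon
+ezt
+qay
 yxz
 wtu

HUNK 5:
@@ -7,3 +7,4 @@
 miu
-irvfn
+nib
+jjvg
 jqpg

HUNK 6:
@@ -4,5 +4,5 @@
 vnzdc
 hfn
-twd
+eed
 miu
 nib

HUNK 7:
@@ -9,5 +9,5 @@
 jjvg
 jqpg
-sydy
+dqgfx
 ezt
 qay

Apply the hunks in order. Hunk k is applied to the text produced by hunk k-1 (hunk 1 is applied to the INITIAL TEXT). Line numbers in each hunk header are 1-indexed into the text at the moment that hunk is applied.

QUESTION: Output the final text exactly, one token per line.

Answer: itukv
zyj
iay
vnzdc
hfn
eed
miu
nib
jjvg
jqpg
dqgfx
ezt
qay
yxz
wtu

Derivation:
Hunk 1: at line 6 remove [xso,umd,psgiw] add [irvfn,jqpg,sydy] -> 13 lines: itukv zyj egut qhq vnzdc paqr miu irvfn jqpg sydy xkon yxz wtu
Hunk 2: at line 1 remove [egut,qhq] add [iay] -> 12 lines: itukv zyj iay vnzdc paqr miu irvfn jqpg sydy xkon yxz wtu
Hunk 3: at line 4 remove [paqr] add [hfn,twd] -> 13 lines: itukv zyj iay vnzdc hfn twd miu irvfn jqpg sydy xkon yxz wtu
Hunk 4: at line 9 remove [xkon] add [ezt,qay] -> 14 lines: itukv zyj iay vnzdc hfn twd miu irvfn jqpg sydy ezt qay yxz wtu
Hunk 5: at line 7 remove [irvfn] add [nib,jjvg] -> 15 lines: itukv zyj iay vnzdc hfn twd miu nib jjvg jqpg sydy ezt qay yxz wtu
Hunk 6: at line 4 remove [twd] add [eed] -> 15 lines: itukv zyj iay vnzdc hfn eed miu nib jjvg jqpg sydy ezt qay yxz wtu
Hunk 7: at line 9 remove [sydy] add [dqgfx] -> 15 lines: itukv zyj iay vnzdc hfn eed miu nib jjvg jqpg dqgfx ezt qay yxz wtu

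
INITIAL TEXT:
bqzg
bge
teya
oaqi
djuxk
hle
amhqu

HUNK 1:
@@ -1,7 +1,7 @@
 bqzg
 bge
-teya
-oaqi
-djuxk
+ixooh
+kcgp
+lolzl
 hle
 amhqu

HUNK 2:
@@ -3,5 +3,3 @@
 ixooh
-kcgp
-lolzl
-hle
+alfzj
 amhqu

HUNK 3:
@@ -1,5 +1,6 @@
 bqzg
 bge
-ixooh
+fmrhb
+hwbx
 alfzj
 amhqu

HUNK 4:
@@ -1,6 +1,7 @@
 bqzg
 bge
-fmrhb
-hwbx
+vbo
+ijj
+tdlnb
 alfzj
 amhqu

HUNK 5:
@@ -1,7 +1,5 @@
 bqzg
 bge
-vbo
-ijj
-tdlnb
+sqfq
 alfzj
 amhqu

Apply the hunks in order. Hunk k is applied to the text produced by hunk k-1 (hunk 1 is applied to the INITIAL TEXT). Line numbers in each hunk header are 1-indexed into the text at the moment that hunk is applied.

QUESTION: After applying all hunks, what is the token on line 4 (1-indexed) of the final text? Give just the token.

Answer: alfzj

Derivation:
Hunk 1: at line 1 remove [teya,oaqi,djuxk] add [ixooh,kcgp,lolzl] -> 7 lines: bqzg bge ixooh kcgp lolzl hle amhqu
Hunk 2: at line 3 remove [kcgp,lolzl,hle] add [alfzj] -> 5 lines: bqzg bge ixooh alfzj amhqu
Hunk 3: at line 1 remove [ixooh] add [fmrhb,hwbx] -> 6 lines: bqzg bge fmrhb hwbx alfzj amhqu
Hunk 4: at line 1 remove [fmrhb,hwbx] add [vbo,ijj,tdlnb] -> 7 lines: bqzg bge vbo ijj tdlnb alfzj amhqu
Hunk 5: at line 1 remove [vbo,ijj,tdlnb] add [sqfq] -> 5 lines: bqzg bge sqfq alfzj amhqu
Final line 4: alfzj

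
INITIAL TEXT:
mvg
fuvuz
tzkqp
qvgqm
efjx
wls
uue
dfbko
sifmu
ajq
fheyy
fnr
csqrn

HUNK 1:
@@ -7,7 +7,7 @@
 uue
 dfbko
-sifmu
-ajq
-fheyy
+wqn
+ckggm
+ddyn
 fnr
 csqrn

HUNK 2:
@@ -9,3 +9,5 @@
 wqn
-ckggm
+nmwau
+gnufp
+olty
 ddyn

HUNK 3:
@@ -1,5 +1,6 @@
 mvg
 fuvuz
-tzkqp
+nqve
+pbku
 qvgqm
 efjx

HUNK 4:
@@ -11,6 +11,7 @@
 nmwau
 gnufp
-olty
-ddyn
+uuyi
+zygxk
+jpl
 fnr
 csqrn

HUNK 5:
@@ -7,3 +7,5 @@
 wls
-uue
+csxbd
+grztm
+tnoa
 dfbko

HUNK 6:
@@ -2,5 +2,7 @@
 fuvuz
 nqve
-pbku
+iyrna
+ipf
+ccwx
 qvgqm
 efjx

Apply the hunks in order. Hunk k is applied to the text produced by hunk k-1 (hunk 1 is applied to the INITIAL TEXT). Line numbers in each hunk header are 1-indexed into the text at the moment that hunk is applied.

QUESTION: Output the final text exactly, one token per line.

Answer: mvg
fuvuz
nqve
iyrna
ipf
ccwx
qvgqm
efjx
wls
csxbd
grztm
tnoa
dfbko
wqn
nmwau
gnufp
uuyi
zygxk
jpl
fnr
csqrn

Derivation:
Hunk 1: at line 7 remove [sifmu,ajq,fheyy] add [wqn,ckggm,ddyn] -> 13 lines: mvg fuvuz tzkqp qvgqm efjx wls uue dfbko wqn ckggm ddyn fnr csqrn
Hunk 2: at line 9 remove [ckggm] add [nmwau,gnufp,olty] -> 15 lines: mvg fuvuz tzkqp qvgqm efjx wls uue dfbko wqn nmwau gnufp olty ddyn fnr csqrn
Hunk 3: at line 1 remove [tzkqp] add [nqve,pbku] -> 16 lines: mvg fuvuz nqve pbku qvgqm efjx wls uue dfbko wqn nmwau gnufp olty ddyn fnr csqrn
Hunk 4: at line 11 remove [olty,ddyn] add [uuyi,zygxk,jpl] -> 17 lines: mvg fuvuz nqve pbku qvgqm efjx wls uue dfbko wqn nmwau gnufp uuyi zygxk jpl fnr csqrn
Hunk 5: at line 7 remove [uue] add [csxbd,grztm,tnoa] -> 19 lines: mvg fuvuz nqve pbku qvgqm efjx wls csxbd grztm tnoa dfbko wqn nmwau gnufp uuyi zygxk jpl fnr csqrn
Hunk 6: at line 2 remove [pbku] add [iyrna,ipf,ccwx] -> 21 lines: mvg fuvuz nqve iyrna ipf ccwx qvgqm efjx wls csxbd grztm tnoa dfbko wqn nmwau gnufp uuyi zygxk jpl fnr csqrn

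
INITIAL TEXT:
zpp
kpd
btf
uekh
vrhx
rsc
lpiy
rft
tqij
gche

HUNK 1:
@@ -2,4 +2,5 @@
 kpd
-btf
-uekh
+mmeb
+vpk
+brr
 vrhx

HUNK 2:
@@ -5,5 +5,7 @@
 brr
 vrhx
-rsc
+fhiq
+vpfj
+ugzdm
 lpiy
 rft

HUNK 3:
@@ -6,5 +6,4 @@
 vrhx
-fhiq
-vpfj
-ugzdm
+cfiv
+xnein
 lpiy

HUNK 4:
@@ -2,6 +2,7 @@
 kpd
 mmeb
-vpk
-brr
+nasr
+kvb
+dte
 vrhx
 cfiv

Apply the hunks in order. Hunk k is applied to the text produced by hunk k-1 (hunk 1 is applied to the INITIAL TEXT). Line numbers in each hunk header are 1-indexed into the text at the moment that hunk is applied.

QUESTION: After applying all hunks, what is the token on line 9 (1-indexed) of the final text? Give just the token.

Hunk 1: at line 2 remove [btf,uekh] add [mmeb,vpk,brr] -> 11 lines: zpp kpd mmeb vpk brr vrhx rsc lpiy rft tqij gche
Hunk 2: at line 5 remove [rsc] add [fhiq,vpfj,ugzdm] -> 13 lines: zpp kpd mmeb vpk brr vrhx fhiq vpfj ugzdm lpiy rft tqij gche
Hunk 3: at line 6 remove [fhiq,vpfj,ugzdm] add [cfiv,xnein] -> 12 lines: zpp kpd mmeb vpk brr vrhx cfiv xnein lpiy rft tqij gche
Hunk 4: at line 2 remove [vpk,brr] add [nasr,kvb,dte] -> 13 lines: zpp kpd mmeb nasr kvb dte vrhx cfiv xnein lpiy rft tqij gche
Final line 9: xnein

Answer: xnein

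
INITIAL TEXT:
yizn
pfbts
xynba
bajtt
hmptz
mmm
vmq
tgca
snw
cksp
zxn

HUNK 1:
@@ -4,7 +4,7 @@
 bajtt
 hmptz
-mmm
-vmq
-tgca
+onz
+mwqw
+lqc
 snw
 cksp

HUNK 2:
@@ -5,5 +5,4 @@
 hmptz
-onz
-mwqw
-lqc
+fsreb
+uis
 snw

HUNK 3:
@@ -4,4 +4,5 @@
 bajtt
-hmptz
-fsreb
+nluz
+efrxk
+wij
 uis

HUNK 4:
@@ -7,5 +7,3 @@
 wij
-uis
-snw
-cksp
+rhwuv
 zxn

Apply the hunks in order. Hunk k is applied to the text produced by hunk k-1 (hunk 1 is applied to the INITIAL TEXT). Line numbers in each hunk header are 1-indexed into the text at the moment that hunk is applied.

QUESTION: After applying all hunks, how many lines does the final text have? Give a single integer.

Answer: 9

Derivation:
Hunk 1: at line 4 remove [mmm,vmq,tgca] add [onz,mwqw,lqc] -> 11 lines: yizn pfbts xynba bajtt hmptz onz mwqw lqc snw cksp zxn
Hunk 2: at line 5 remove [onz,mwqw,lqc] add [fsreb,uis] -> 10 lines: yizn pfbts xynba bajtt hmptz fsreb uis snw cksp zxn
Hunk 3: at line 4 remove [hmptz,fsreb] add [nluz,efrxk,wij] -> 11 lines: yizn pfbts xynba bajtt nluz efrxk wij uis snw cksp zxn
Hunk 4: at line 7 remove [uis,snw,cksp] add [rhwuv] -> 9 lines: yizn pfbts xynba bajtt nluz efrxk wij rhwuv zxn
Final line count: 9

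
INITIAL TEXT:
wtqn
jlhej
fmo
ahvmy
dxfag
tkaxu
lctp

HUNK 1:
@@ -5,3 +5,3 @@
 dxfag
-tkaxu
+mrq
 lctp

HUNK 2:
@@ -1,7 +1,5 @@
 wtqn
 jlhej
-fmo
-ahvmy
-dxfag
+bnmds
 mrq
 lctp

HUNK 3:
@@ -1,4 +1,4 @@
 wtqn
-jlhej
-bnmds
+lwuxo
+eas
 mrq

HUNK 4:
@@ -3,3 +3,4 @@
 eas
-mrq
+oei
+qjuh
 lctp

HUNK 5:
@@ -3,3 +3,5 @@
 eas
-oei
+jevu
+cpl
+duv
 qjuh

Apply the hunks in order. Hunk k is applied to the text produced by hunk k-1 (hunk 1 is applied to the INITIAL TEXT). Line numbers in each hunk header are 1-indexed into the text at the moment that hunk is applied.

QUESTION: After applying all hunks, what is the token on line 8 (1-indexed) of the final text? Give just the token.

Hunk 1: at line 5 remove [tkaxu] add [mrq] -> 7 lines: wtqn jlhej fmo ahvmy dxfag mrq lctp
Hunk 2: at line 1 remove [fmo,ahvmy,dxfag] add [bnmds] -> 5 lines: wtqn jlhej bnmds mrq lctp
Hunk 3: at line 1 remove [jlhej,bnmds] add [lwuxo,eas] -> 5 lines: wtqn lwuxo eas mrq lctp
Hunk 4: at line 3 remove [mrq] add [oei,qjuh] -> 6 lines: wtqn lwuxo eas oei qjuh lctp
Hunk 5: at line 3 remove [oei] add [jevu,cpl,duv] -> 8 lines: wtqn lwuxo eas jevu cpl duv qjuh lctp
Final line 8: lctp

Answer: lctp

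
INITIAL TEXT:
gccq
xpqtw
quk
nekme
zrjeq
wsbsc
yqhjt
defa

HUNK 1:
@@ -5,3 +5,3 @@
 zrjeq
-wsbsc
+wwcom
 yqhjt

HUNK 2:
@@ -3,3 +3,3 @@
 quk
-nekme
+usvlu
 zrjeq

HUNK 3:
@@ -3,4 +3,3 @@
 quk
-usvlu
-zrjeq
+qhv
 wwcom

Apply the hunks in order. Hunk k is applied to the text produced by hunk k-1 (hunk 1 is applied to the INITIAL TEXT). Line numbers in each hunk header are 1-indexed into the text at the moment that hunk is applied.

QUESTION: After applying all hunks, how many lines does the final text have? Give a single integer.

Hunk 1: at line 5 remove [wsbsc] add [wwcom] -> 8 lines: gccq xpqtw quk nekme zrjeq wwcom yqhjt defa
Hunk 2: at line 3 remove [nekme] add [usvlu] -> 8 lines: gccq xpqtw quk usvlu zrjeq wwcom yqhjt defa
Hunk 3: at line 3 remove [usvlu,zrjeq] add [qhv] -> 7 lines: gccq xpqtw quk qhv wwcom yqhjt defa
Final line count: 7

Answer: 7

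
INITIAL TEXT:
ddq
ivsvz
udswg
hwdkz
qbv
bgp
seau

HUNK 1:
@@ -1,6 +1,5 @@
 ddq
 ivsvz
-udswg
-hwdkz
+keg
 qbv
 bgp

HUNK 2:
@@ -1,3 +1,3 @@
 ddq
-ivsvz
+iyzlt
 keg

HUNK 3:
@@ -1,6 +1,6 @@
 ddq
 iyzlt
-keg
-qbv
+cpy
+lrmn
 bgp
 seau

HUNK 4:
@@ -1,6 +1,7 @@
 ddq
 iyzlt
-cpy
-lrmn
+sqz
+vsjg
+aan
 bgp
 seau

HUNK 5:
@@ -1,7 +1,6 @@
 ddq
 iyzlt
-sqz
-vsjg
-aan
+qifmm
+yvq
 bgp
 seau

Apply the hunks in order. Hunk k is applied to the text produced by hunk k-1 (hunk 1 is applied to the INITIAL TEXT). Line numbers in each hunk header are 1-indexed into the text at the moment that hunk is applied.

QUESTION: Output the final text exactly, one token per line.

Hunk 1: at line 1 remove [udswg,hwdkz] add [keg] -> 6 lines: ddq ivsvz keg qbv bgp seau
Hunk 2: at line 1 remove [ivsvz] add [iyzlt] -> 6 lines: ddq iyzlt keg qbv bgp seau
Hunk 3: at line 1 remove [keg,qbv] add [cpy,lrmn] -> 6 lines: ddq iyzlt cpy lrmn bgp seau
Hunk 4: at line 1 remove [cpy,lrmn] add [sqz,vsjg,aan] -> 7 lines: ddq iyzlt sqz vsjg aan bgp seau
Hunk 5: at line 1 remove [sqz,vsjg,aan] add [qifmm,yvq] -> 6 lines: ddq iyzlt qifmm yvq bgp seau

Answer: ddq
iyzlt
qifmm
yvq
bgp
seau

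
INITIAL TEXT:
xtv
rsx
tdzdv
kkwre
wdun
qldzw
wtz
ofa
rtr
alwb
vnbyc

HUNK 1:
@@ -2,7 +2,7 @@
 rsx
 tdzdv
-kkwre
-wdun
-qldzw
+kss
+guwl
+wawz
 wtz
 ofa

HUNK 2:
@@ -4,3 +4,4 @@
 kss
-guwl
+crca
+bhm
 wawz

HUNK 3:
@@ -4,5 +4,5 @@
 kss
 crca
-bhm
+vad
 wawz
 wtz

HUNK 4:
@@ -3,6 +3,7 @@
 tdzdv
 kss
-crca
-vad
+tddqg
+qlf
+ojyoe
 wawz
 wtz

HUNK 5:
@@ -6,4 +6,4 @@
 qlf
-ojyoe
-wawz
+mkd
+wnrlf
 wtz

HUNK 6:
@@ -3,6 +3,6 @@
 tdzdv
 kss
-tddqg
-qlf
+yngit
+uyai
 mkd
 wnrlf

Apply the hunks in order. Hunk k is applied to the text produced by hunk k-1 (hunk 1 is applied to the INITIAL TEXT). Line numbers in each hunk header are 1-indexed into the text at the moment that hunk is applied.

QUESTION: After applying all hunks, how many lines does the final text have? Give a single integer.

Answer: 13

Derivation:
Hunk 1: at line 2 remove [kkwre,wdun,qldzw] add [kss,guwl,wawz] -> 11 lines: xtv rsx tdzdv kss guwl wawz wtz ofa rtr alwb vnbyc
Hunk 2: at line 4 remove [guwl] add [crca,bhm] -> 12 lines: xtv rsx tdzdv kss crca bhm wawz wtz ofa rtr alwb vnbyc
Hunk 3: at line 4 remove [bhm] add [vad] -> 12 lines: xtv rsx tdzdv kss crca vad wawz wtz ofa rtr alwb vnbyc
Hunk 4: at line 3 remove [crca,vad] add [tddqg,qlf,ojyoe] -> 13 lines: xtv rsx tdzdv kss tddqg qlf ojyoe wawz wtz ofa rtr alwb vnbyc
Hunk 5: at line 6 remove [ojyoe,wawz] add [mkd,wnrlf] -> 13 lines: xtv rsx tdzdv kss tddqg qlf mkd wnrlf wtz ofa rtr alwb vnbyc
Hunk 6: at line 3 remove [tddqg,qlf] add [yngit,uyai] -> 13 lines: xtv rsx tdzdv kss yngit uyai mkd wnrlf wtz ofa rtr alwb vnbyc
Final line count: 13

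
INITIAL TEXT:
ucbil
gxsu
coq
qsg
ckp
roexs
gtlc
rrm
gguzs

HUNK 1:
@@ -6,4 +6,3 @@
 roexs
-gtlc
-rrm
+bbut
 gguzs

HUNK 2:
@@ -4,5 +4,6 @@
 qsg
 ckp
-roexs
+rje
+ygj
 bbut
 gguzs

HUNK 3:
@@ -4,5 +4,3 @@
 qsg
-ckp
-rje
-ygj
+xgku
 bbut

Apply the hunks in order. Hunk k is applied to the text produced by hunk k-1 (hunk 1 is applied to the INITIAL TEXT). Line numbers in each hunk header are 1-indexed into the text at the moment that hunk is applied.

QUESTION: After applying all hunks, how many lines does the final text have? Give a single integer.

Answer: 7

Derivation:
Hunk 1: at line 6 remove [gtlc,rrm] add [bbut] -> 8 lines: ucbil gxsu coq qsg ckp roexs bbut gguzs
Hunk 2: at line 4 remove [roexs] add [rje,ygj] -> 9 lines: ucbil gxsu coq qsg ckp rje ygj bbut gguzs
Hunk 3: at line 4 remove [ckp,rje,ygj] add [xgku] -> 7 lines: ucbil gxsu coq qsg xgku bbut gguzs
Final line count: 7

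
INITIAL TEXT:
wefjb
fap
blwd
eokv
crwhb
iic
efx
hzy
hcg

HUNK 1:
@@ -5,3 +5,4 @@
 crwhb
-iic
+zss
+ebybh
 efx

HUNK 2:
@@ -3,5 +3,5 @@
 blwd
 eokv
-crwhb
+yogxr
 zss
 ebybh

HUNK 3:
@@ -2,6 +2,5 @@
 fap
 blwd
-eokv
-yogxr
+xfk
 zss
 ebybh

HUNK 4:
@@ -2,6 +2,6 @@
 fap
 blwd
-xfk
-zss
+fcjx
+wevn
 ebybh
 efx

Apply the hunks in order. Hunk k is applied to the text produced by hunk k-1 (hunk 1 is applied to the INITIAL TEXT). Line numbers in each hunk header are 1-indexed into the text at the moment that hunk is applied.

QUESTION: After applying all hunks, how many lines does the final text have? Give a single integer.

Hunk 1: at line 5 remove [iic] add [zss,ebybh] -> 10 lines: wefjb fap blwd eokv crwhb zss ebybh efx hzy hcg
Hunk 2: at line 3 remove [crwhb] add [yogxr] -> 10 lines: wefjb fap blwd eokv yogxr zss ebybh efx hzy hcg
Hunk 3: at line 2 remove [eokv,yogxr] add [xfk] -> 9 lines: wefjb fap blwd xfk zss ebybh efx hzy hcg
Hunk 4: at line 2 remove [xfk,zss] add [fcjx,wevn] -> 9 lines: wefjb fap blwd fcjx wevn ebybh efx hzy hcg
Final line count: 9

Answer: 9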